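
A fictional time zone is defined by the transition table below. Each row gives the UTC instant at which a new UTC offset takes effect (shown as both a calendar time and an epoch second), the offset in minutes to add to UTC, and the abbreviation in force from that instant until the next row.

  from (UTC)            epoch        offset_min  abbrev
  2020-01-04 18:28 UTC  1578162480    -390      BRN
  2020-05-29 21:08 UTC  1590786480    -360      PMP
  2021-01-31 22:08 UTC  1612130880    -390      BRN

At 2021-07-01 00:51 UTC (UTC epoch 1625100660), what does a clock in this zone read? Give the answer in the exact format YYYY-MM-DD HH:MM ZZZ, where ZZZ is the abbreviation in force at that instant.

2021-06-30 18:21 BRN

Query: 2021-07-01 00:51 UTC
Rule 3/3 (BRN, -06:30): 2021-01-31 22:08 UTC ≤ query < +∞
0·60 + 51 - 390 = -339 min
-339 = -1·1440 + 1101; 1101 = 18·60 + 21 → 18:21, 2021-07-01 - 1 day = 2021-06-30
→ 2021-06-30 18:21 BRN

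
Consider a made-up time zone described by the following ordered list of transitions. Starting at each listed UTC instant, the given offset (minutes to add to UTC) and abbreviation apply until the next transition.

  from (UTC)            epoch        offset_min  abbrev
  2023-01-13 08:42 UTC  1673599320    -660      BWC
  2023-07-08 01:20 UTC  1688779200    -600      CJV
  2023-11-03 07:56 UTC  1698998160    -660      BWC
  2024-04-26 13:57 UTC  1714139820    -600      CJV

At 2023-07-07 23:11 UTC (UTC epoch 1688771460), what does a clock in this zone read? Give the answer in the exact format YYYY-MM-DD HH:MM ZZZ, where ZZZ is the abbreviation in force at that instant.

2023-07-07 12:11 BWC

Query: 2023-07-07 23:11 UTC
Rule 1/4 (BWC, -11:00): 2023-01-13 08:42 UTC ≤ query < 2023-07-08 01:20 UTC
23·60 + 11 - 660 = 731 min
731 = 0·1440 + 731; 731 = 12·60 + 11 → 12:11, same day
→ 2023-07-07 12:11 BWC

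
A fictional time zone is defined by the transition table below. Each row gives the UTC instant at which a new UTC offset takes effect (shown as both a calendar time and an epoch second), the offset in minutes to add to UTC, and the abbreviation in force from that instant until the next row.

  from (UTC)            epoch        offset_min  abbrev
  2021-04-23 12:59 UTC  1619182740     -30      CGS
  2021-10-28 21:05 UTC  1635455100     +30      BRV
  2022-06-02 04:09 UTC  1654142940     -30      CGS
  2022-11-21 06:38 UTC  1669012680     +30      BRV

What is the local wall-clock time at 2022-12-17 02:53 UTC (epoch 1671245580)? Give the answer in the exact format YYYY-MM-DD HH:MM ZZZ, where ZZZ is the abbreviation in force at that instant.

2022-12-17 03:23 BRV

Query: 2022-12-17 02:53 UTC
Rule 4/4 (BRV, +00:30): 2022-11-21 06:38 UTC ≤ query < +∞
2·60 + 53 + 30 = 203 min
203 = 0·1440 + 203; 203 = 3·60 + 23 → 03:23, same day
→ 2022-12-17 03:23 BRV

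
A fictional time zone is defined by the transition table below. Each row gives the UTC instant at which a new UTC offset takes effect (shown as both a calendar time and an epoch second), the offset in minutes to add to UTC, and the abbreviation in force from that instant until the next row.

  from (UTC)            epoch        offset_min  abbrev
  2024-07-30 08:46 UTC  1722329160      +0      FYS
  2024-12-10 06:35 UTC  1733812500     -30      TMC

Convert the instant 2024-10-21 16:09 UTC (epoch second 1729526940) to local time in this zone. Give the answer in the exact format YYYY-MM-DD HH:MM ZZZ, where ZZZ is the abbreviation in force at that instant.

2024-10-21 16:09 FYS

Query: 2024-10-21 16:09 UTC
Rule 1/2 (FYS, +00:00): 2024-07-30 08:46 UTC ≤ query < 2024-12-10 06:35 UTC
16·60 + 9 + 0 = 969 min
969 = 0·1440 + 969; 969 = 16·60 + 9 → 16:09, same day
→ 2024-10-21 16:09 FYS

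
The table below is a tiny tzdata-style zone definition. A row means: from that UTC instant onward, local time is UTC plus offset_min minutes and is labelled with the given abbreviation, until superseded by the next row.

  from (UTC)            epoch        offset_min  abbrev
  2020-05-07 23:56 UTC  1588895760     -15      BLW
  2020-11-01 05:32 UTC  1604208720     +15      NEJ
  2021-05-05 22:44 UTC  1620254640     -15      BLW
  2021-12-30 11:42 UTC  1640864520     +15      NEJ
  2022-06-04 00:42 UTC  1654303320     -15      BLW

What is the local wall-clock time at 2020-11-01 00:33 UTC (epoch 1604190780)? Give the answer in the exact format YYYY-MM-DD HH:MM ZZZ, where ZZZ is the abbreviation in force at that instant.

2020-11-01 00:18 BLW

Query: 2020-11-01 00:33 UTC
Rule 1/5 (BLW, -00:15): 2020-05-07 23:56 UTC ≤ query < 2020-11-01 05:32 UTC
0·60 + 33 - 15 = 18 min
18 = 0·1440 + 18; 18 = 0·60 + 18 → 00:18, same day
→ 2020-11-01 00:18 BLW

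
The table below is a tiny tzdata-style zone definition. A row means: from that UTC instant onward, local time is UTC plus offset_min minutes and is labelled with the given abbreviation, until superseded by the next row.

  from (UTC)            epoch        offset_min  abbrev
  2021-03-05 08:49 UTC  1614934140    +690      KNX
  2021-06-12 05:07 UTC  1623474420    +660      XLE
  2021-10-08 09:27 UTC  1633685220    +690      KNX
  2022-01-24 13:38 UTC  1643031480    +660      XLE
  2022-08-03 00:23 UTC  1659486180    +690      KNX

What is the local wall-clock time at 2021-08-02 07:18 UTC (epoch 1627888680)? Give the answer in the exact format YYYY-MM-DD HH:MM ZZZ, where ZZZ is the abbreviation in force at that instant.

2021-08-02 18:18 XLE

Query: 2021-08-02 07:18 UTC
Rule 2/5 (XLE, +11:00): 2021-06-12 05:07 UTC ≤ query < 2021-10-08 09:27 UTC
7·60 + 18 + 660 = 1098 min
1098 = 0·1440 + 1098; 1098 = 18·60 + 18 → 18:18, same day
→ 2021-08-02 18:18 XLE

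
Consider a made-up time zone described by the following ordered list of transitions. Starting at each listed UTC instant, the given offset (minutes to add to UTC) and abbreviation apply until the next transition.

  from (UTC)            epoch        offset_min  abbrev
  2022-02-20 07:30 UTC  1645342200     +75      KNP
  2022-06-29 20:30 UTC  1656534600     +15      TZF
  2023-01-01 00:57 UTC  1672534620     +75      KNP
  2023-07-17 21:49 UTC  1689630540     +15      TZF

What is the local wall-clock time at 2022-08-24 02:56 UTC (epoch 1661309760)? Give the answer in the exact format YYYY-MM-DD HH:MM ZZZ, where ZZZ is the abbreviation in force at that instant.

2022-08-24 03:11 TZF

Query: 2022-08-24 02:56 UTC
Rule 2/4 (TZF, +00:15): 2022-06-29 20:30 UTC ≤ query < 2023-01-01 00:57 UTC
2·60 + 56 + 15 = 191 min
191 = 0·1440 + 191; 191 = 3·60 + 11 → 03:11, same day
→ 2022-08-24 03:11 TZF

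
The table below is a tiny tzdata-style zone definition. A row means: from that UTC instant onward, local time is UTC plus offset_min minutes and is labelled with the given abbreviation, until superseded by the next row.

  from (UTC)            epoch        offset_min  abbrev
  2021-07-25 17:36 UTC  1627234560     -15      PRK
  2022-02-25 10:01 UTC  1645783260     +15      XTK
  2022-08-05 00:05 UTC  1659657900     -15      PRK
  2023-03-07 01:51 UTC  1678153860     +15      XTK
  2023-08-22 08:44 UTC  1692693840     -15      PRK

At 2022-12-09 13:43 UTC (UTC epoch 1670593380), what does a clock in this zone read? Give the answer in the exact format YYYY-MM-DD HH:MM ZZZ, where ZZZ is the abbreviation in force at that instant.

Query: 2022-12-09 13:43 UTC
Rule 3/5 (PRK, -00:15): 2022-08-05 00:05 UTC ≤ query < 2023-03-07 01:51 UTC
13·60 + 43 - 15 = 808 min
808 = 0·1440 + 808; 808 = 13·60 + 28 → 13:28, same day
→ 2022-12-09 13:28 PRK

2022-12-09 13:28 PRK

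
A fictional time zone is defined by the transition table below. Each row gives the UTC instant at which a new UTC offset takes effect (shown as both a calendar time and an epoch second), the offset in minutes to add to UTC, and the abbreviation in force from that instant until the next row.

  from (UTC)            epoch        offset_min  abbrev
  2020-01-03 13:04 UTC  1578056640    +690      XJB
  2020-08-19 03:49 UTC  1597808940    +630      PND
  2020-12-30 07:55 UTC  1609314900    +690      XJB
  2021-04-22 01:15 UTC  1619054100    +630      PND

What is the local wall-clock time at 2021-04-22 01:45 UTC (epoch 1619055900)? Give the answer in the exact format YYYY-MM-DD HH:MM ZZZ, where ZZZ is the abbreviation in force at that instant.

2021-04-22 12:15 PND

Query: 2021-04-22 01:45 UTC
Rule 4/4 (PND, +10:30): 2021-04-22 01:15 UTC ≤ query < +∞
1·60 + 45 + 630 = 735 min
735 = 0·1440 + 735; 735 = 12·60 + 15 → 12:15, same day
→ 2021-04-22 12:15 PND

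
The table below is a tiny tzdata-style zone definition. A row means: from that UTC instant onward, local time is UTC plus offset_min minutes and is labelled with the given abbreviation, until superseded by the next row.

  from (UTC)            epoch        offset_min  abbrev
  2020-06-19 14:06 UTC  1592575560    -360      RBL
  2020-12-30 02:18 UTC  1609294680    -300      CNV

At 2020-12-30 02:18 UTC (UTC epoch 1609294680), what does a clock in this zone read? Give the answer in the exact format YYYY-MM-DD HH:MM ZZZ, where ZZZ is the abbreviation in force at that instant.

2020-12-29 21:18 CNV

Query: 2020-12-30 02:18 UTC
Rule 2/2 (CNV, -05:00): 2020-12-30 02:18 UTC ≤ query < +∞
2·60 + 18 - 300 = -162 min
-162 = -1·1440 + 1278; 1278 = 21·60 + 18 → 21:18, 2020-12-30 - 1 day = 2020-12-29
→ 2020-12-29 21:18 CNV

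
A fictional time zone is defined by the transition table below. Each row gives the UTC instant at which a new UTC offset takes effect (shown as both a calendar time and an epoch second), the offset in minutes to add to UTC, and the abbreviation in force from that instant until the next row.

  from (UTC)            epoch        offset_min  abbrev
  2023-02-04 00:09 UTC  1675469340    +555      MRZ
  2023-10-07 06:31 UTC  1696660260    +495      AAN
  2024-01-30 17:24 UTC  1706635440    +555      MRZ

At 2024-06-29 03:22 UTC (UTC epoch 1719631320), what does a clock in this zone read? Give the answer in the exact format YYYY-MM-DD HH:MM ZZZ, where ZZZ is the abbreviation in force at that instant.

2024-06-29 12:37 MRZ

Query: 2024-06-29 03:22 UTC
Rule 3/3 (MRZ, +09:15): 2024-01-30 17:24 UTC ≤ query < +∞
3·60 + 22 + 555 = 757 min
757 = 0·1440 + 757; 757 = 12·60 + 37 → 12:37, same day
→ 2024-06-29 12:37 MRZ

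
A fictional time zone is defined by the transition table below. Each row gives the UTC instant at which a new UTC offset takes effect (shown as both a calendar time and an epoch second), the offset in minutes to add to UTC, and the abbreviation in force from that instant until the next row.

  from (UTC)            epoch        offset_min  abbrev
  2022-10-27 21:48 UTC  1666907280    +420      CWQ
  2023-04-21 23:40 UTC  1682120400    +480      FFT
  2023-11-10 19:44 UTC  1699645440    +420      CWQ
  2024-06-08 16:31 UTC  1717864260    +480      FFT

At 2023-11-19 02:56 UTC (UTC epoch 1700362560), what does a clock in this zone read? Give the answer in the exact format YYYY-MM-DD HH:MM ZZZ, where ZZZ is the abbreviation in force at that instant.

2023-11-19 09:56 CWQ

Query: 2023-11-19 02:56 UTC
Rule 3/4 (CWQ, +07:00): 2023-11-10 19:44 UTC ≤ query < 2024-06-08 16:31 UTC
2·60 + 56 + 420 = 596 min
596 = 0·1440 + 596; 596 = 9·60 + 56 → 09:56, same day
→ 2023-11-19 09:56 CWQ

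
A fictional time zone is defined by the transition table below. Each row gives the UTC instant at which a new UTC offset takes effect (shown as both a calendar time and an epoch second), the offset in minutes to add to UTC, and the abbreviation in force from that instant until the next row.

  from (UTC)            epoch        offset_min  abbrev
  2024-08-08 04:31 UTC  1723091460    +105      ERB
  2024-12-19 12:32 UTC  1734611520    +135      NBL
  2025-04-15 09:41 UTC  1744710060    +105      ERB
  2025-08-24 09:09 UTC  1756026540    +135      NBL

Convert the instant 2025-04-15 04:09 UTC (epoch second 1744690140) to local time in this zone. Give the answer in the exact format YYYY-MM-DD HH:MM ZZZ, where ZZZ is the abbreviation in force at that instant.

2025-04-15 06:24 NBL

Query: 2025-04-15 04:09 UTC
Rule 2/4 (NBL, +02:15): 2024-12-19 12:32 UTC ≤ query < 2025-04-15 09:41 UTC
4·60 + 9 + 135 = 384 min
384 = 0·1440 + 384; 384 = 6·60 + 24 → 06:24, same day
→ 2025-04-15 06:24 NBL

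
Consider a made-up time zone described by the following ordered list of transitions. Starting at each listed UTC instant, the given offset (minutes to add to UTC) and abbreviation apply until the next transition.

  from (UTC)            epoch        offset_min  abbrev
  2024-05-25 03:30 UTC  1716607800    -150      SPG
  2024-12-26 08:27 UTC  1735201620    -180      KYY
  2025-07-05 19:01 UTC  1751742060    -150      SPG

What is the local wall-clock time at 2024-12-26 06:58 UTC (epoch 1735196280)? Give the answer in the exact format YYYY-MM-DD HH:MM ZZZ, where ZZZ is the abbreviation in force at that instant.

Query: 2024-12-26 06:58 UTC
Rule 1/3 (SPG, -02:30): 2024-05-25 03:30 UTC ≤ query < 2024-12-26 08:27 UTC
6·60 + 58 - 150 = 268 min
268 = 0·1440 + 268; 268 = 4·60 + 28 → 04:28, same day
→ 2024-12-26 04:28 SPG

2024-12-26 04:28 SPG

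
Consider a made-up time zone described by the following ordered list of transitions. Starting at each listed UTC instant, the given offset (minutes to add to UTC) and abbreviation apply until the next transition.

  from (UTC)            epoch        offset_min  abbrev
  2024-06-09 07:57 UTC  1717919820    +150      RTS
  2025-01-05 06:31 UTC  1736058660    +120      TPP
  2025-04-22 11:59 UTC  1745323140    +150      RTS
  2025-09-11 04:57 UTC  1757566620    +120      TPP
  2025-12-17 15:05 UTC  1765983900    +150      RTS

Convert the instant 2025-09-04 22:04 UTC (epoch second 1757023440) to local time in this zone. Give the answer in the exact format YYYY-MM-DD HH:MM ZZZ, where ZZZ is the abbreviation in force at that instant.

Query: 2025-09-04 22:04 UTC
Rule 3/5 (RTS, +02:30): 2025-04-22 11:59 UTC ≤ query < 2025-09-11 04:57 UTC
22·60 + 4 + 150 = 1474 min
1474 = 1·1440 + 34; 34 = 0·60 + 34 → 00:34, 2025-09-04 + 1 day = 2025-09-05
→ 2025-09-05 00:34 RTS

2025-09-05 00:34 RTS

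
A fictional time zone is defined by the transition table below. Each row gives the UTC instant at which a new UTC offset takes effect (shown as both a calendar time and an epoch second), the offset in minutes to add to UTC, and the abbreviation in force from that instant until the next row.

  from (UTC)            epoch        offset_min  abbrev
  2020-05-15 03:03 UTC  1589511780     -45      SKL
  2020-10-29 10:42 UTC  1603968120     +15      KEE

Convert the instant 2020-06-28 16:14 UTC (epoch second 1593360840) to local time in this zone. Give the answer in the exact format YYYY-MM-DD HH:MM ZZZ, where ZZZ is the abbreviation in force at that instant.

2020-06-28 15:29 SKL

Query: 2020-06-28 16:14 UTC
Rule 1/2 (SKL, -00:45): 2020-05-15 03:03 UTC ≤ query < 2020-10-29 10:42 UTC
16·60 + 14 - 45 = 929 min
929 = 0·1440 + 929; 929 = 15·60 + 29 → 15:29, same day
→ 2020-06-28 15:29 SKL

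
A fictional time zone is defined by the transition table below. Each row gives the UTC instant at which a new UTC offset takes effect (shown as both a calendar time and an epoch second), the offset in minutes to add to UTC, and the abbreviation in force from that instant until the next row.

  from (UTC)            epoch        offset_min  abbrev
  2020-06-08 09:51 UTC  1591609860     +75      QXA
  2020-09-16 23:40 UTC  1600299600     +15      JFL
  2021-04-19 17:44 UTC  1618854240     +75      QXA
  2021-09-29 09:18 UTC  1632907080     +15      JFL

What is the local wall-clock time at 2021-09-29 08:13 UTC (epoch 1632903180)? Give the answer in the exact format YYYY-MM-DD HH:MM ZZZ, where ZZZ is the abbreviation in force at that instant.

Query: 2021-09-29 08:13 UTC
Rule 3/4 (QXA, +01:15): 2021-04-19 17:44 UTC ≤ query < 2021-09-29 09:18 UTC
8·60 + 13 + 75 = 568 min
568 = 0·1440 + 568; 568 = 9·60 + 28 → 09:28, same day
→ 2021-09-29 09:28 QXA

2021-09-29 09:28 QXA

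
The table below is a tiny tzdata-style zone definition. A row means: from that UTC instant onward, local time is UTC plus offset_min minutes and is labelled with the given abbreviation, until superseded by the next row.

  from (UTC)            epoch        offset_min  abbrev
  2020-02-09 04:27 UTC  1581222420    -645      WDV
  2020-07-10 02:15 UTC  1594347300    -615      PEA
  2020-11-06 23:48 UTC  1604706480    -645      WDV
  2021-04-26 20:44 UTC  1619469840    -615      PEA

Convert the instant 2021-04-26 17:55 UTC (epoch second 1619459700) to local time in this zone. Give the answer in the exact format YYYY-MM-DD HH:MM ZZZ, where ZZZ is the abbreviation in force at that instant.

2021-04-26 07:10 WDV

Query: 2021-04-26 17:55 UTC
Rule 3/4 (WDV, -10:45): 2020-11-06 23:48 UTC ≤ query < 2021-04-26 20:44 UTC
17·60 + 55 - 645 = 430 min
430 = 0·1440 + 430; 430 = 7·60 + 10 → 07:10, same day
→ 2021-04-26 07:10 WDV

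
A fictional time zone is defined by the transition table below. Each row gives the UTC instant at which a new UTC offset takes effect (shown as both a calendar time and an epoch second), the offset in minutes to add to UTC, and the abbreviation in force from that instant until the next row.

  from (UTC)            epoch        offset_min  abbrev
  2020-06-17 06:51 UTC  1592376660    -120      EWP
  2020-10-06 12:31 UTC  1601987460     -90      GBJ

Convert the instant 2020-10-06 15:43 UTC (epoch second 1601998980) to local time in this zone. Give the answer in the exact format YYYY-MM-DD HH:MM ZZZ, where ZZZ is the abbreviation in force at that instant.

2020-10-06 14:13 GBJ

Query: 2020-10-06 15:43 UTC
Rule 2/2 (GBJ, -01:30): 2020-10-06 12:31 UTC ≤ query < +∞
15·60 + 43 - 90 = 853 min
853 = 0·1440 + 853; 853 = 14·60 + 13 → 14:13, same day
→ 2020-10-06 14:13 GBJ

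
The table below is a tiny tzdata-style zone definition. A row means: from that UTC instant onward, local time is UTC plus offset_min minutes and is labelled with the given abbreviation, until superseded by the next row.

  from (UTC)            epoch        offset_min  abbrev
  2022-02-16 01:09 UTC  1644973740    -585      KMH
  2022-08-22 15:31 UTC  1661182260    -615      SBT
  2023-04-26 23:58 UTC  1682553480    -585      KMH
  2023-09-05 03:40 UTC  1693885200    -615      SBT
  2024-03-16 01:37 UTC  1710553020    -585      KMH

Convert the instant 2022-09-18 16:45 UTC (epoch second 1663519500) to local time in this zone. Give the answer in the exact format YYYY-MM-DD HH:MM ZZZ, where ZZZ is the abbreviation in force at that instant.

2022-09-18 06:30 SBT

Query: 2022-09-18 16:45 UTC
Rule 2/5 (SBT, -10:15): 2022-08-22 15:31 UTC ≤ query < 2023-04-26 23:58 UTC
16·60 + 45 - 615 = 390 min
390 = 0·1440 + 390; 390 = 6·60 + 30 → 06:30, same day
→ 2022-09-18 06:30 SBT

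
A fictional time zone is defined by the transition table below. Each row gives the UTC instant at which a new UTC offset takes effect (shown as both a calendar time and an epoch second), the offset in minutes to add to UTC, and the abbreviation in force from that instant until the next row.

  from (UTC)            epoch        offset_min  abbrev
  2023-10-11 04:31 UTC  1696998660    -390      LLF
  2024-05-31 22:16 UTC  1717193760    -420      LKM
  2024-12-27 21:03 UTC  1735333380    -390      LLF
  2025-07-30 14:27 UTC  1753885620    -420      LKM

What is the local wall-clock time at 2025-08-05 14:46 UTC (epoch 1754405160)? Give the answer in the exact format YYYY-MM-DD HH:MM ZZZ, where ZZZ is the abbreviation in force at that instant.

Query: 2025-08-05 14:46 UTC
Rule 4/4 (LKM, -07:00): 2025-07-30 14:27 UTC ≤ query < +∞
14·60 + 46 - 420 = 466 min
466 = 0·1440 + 466; 466 = 7·60 + 46 → 07:46, same day
→ 2025-08-05 07:46 LKM

2025-08-05 07:46 LKM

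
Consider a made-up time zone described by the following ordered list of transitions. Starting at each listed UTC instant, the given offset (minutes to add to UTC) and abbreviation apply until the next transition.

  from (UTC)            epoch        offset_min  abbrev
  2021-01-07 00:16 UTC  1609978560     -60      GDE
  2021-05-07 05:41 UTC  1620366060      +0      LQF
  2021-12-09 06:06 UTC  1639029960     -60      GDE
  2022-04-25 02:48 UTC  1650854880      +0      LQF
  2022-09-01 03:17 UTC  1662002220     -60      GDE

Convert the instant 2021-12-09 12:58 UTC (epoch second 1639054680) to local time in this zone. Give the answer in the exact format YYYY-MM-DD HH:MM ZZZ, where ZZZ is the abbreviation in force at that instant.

Query: 2021-12-09 12:58 UTC
Rule 3/5 (GDE, -01:00): 2021-12-09 06:06 UTC ≤ query < 2022-04-25 02:48 UTC
12·60 + 58 - 60 = 718 min
718 = 0·1440 + 718; 718 = 11·60 + 58 → 11:58, same day
→ 2021-12-09 11:58 GDE

2021-12-09 11:58 GDE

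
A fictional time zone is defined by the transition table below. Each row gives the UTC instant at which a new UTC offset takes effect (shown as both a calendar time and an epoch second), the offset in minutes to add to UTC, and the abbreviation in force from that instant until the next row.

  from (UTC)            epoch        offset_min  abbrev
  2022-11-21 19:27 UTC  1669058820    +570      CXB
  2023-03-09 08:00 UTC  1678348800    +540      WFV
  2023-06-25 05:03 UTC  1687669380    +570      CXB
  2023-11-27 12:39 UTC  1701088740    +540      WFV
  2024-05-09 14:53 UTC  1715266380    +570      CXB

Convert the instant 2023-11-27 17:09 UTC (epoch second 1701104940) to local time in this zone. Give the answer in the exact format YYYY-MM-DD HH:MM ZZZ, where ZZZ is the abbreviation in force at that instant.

2023-11-28 02:09 WFV

Query: 2023-11-27 17:09 UTC
Rule 4/5 (WFV, +09:00): 2023-11-27 12:39 UTC ≤ query < 2024-05-09 14:53 UTC
17·60 + 9 + 540 = 1569 min
1569 = 1·1440 + 129; 129 = 2·60 + 9 → 02:09, 2023-11-27 + 1 day = 2023-11-28
→ 2023-11-28 02:09 WFV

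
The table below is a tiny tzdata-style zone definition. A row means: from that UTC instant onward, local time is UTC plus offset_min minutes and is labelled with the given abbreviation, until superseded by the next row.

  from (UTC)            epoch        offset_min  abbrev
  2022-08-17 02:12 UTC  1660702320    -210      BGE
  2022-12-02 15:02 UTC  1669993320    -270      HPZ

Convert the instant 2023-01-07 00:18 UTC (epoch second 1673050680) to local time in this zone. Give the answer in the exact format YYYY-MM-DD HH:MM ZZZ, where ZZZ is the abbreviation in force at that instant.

Query: 2023-01-07 00:18 UTC
Rule 2/2 (HPZ, -04:30): 2022-12-02 15:02 UTC ≤ query < +∞
0·60 + 18 - 270 = -252 min
-252 = -1·1440 + 1188; 1188 = 19·60 + 48 → 19:48, 2023-01-07 - 1 day = 2023-01-06
→ 2023-01-06 19:48 HPZ

2023-01-06 19:48 HPZ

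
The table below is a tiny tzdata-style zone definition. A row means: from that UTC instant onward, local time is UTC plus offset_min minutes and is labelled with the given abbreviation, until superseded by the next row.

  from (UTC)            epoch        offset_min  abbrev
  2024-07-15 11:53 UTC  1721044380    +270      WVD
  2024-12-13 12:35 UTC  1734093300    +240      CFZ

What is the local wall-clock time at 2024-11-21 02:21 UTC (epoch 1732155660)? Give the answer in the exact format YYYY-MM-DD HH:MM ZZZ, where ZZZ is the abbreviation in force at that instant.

Query: 2024-11-21 02:21 UTC
Rule 1/2 (WVD, +04:30): 2024-07-15 11:53 UTC ≤ query < 2024-12-13 12:35 UTC
2·60 + 21 + 270 = 411 min
411 = 0·1440 + 411; 411 = 6·60 + 51 → 06:51, same day
→ 2024-11-21 06:51 WVD

2024-11-21 06:51 WVD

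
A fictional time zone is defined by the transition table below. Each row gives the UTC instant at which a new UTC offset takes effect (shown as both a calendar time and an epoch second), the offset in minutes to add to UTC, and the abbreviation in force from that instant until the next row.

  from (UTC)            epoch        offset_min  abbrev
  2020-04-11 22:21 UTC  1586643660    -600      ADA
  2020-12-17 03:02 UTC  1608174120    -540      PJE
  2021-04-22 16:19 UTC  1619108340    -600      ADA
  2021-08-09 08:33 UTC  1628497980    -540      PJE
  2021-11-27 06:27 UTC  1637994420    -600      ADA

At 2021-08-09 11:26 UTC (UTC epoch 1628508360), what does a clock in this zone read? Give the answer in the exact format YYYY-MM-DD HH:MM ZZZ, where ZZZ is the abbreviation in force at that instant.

2021-08-09 02:26 PJE

Query: 2021-08-09 11:26 UTC
Rule 4/5 (PJE, -09:00): 2021-08-09 08:33 UTC ≤ query < 2021-11-27 06:27 UTC
11·60 + 26 - 540 = 146 min
146 = 0·1440 + 146; 146 = 2·60 + 26 → 02:26, same day
→ 2021-08-09 02:26 PJE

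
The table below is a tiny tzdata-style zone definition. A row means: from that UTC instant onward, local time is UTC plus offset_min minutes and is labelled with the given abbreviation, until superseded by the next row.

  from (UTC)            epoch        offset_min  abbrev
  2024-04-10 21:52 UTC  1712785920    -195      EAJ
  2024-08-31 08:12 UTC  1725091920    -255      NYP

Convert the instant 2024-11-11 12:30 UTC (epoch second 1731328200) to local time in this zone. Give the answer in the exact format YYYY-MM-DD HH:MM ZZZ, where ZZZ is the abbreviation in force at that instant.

Query: 2024-11-11 12:30 UTC
Rule 2/2 (NYP, -04:15): 2024-08-31 08:12 UTC ≤ query < +∞
12·60 + 30 - 255 = 495 min
495 = 0·1440 + 495; 495 = 8·60 + 15 → 08:15, same day
→ 2024-11-11 08:15 NYP

2024-11-11 08:15 NYP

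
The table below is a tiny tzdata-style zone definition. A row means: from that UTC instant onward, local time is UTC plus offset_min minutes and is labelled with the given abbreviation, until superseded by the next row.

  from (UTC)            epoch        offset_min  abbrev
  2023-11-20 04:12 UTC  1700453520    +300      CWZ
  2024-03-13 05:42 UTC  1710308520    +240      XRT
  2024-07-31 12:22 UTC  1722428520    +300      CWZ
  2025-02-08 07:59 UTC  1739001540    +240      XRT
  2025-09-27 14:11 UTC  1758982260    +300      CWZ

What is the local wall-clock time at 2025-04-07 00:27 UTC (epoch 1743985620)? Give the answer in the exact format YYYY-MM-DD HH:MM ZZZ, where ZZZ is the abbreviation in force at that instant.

2025-04-07 04:27 XRT

Query: 2025-04-07 00:27 UTC
Rule 4/5 (XRT, +04:00): 2025-02-08 07:59 UTC ≤ query < 2025-09-27 14:11 UTC
0·60 + 27 + 240 = 267 min
267 = 0·1440 + 267; 267 = 4·60 + 27 → 04:27, same day
→ 2025-04-07 04:27 XRT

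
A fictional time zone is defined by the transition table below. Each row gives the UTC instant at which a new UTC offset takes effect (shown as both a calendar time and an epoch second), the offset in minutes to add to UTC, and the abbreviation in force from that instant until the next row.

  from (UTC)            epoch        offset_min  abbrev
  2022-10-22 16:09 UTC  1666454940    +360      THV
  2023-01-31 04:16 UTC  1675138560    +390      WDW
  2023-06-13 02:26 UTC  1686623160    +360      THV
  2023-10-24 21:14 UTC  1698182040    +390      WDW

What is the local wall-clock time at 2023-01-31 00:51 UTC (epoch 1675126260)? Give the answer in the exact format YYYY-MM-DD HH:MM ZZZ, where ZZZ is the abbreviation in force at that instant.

Query: 2023-01-31 00:51 UTC
Rule 1/4 (THV, +06:00): 2022-10-22 16:09 UTC ≤ query < 2023-01-31 04:16 UTC
0·60 + 51 + 360 = 411 min
411 = 0·1440 + 411; 411 = 6·60 + 51 → 06:51, same day
→ 2023-01-31 06:51 THV

2023-01-31 06:51 THV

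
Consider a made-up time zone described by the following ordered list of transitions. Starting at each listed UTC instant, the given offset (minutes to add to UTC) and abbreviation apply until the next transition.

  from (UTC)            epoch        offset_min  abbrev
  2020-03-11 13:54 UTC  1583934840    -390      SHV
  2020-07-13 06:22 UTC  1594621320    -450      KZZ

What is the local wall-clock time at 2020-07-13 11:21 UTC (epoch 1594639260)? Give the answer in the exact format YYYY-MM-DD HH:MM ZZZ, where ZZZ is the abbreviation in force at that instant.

Query: 2020-07-13 11:21 UTC
Rule 2/2 (KZZ, -07:30): 2020-07-13 06:22 UTC ≤ query < +∞
11·60 + 21 - 450 = 231 min
231 = 0·1440 + 231; 231 = 3·60 + 51 → 03:51, same day
→ 2020-07-13 03:51 KZZ

2020-07-13 03:51 KZZ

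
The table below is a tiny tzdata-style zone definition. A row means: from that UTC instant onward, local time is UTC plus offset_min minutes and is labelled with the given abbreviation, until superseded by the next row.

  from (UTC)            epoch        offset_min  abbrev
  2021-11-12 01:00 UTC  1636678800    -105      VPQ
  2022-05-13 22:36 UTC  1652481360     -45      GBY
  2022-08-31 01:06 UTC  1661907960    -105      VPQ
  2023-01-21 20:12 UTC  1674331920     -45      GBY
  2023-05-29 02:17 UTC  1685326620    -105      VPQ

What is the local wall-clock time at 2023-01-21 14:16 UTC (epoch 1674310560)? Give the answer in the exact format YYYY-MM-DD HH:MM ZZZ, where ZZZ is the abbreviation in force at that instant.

2023-01-21 12:31 VPQ

Query: 2023-01-21 14:16 UTC
Rule 3/5 (VPQ, -01:45): 2022-08-31 01:06 UTC ≤ query < 2023-01-21 20:12 UTC
14·60 + 16 - 105 = 751 min
751 = 0·1440 + 751; 751 = 12·60 + 31 → 12:31, same day
→ 2023-01-21 12:31 VPQ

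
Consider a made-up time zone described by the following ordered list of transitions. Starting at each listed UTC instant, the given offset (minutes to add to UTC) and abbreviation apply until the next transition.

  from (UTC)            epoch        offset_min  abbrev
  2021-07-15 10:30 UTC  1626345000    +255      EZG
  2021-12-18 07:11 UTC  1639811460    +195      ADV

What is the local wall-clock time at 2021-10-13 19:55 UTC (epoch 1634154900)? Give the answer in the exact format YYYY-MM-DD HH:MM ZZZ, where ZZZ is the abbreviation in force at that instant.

Query: 2021-10-13 19:55 UTC
Rule 1/2 (EZG, +04:15): 2021-07-15 10:30 UTC ≤ query < 2021-12-18 07:11 UTC
19·60 + 55 + 255 = 1450 min
1450 = 1·1440 + 10; 10 = 0·60 + 10 → 00:10, 2021-10-13 + 1 day = 2021-10-14
→ 2021-10-14 00:10 EZG

2021-10-14 00:10 EZG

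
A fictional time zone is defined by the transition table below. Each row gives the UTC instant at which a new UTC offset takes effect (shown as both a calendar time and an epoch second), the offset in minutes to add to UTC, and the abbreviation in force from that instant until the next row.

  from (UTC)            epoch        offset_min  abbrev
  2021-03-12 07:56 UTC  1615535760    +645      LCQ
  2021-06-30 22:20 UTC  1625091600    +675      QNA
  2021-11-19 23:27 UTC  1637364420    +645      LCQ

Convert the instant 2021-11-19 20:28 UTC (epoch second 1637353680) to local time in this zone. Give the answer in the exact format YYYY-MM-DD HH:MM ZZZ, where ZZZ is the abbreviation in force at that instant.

Query: 2021-11-19 20:28 UTC
Rule 2/3 (QNA, +11:15): 2021-06-30 22:20 UTC ≤ query < 2021-11-19 23:27 UTC
20·60 + 28 + 675 = 1903 min
1903 = 1·1440 + 463; 463 = 7·60 + 43 → 07:43, 2021-11-19 + 1 day = 2021-11-20
→ 2021-11-20 07:43 QNA

2021-11-20 07:43 QNA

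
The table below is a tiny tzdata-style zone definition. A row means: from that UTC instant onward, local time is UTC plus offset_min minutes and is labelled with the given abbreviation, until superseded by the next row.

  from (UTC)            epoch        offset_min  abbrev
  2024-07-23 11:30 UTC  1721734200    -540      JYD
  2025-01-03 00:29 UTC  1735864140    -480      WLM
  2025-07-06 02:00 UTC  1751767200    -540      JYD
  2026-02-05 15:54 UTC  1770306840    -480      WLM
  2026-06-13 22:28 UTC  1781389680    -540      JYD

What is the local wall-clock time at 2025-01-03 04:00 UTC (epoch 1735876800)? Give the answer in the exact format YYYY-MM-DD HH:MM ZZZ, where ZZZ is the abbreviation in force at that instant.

Query: 2025-01-03 04:00 UTC
Rule 2/5 (WLM, -08:00): 2025-01-03 00:29 UTC ≤ query < 2025-07-06 02:00 UTC
4·60 + 0 - 480 = -240 min
-240 = -1·1440 + 1200; 1200 = 20·60 + 0 → 20:00, 2025-01-03 - 1 day = 2025-01-02
→ 2025-01-02 20:00 WLM

2025-01-02 20:00 WLM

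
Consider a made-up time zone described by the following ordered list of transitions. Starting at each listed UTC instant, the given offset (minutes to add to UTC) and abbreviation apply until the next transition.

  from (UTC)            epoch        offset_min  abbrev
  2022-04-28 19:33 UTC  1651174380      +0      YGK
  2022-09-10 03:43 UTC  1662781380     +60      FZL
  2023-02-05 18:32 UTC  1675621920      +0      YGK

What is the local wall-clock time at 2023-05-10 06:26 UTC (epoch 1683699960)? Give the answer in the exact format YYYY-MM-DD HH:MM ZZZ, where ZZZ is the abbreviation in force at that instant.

2023-05-10 06:26 YGK

Query: 2023-05-10 06:26 UTC
Rule 3/3 (YGK, +00:00): 2023-02-05 18:32 UTC ≤ query < +∞
6·60 + 26 + 0 = 386 min
386 = 0·1440 + 386; 386 = 6·60 + 26 → 06:26, same day
→ 2023-05-10 06:26 YGK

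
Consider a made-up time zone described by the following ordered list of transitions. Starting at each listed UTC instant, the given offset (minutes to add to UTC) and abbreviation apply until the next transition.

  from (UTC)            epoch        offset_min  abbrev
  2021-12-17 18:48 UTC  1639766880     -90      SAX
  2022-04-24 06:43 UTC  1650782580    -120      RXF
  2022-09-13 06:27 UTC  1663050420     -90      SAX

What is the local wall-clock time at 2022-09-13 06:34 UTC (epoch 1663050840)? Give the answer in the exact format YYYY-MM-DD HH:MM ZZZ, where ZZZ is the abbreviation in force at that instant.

Query: 2022-09-13 06:34 UTC
Rule 3/3 (SAX, -01:30): 2022-09-13 06:27 UTC ≤ query < +∞
6·60 + 34 - 90 = 304 min
304 = 0·1440 + 304; 304 = 5·60 + 4 → 05:04, same day
→ 2022-09-13 05:04 SAX

2022-09-13 05:04 SAX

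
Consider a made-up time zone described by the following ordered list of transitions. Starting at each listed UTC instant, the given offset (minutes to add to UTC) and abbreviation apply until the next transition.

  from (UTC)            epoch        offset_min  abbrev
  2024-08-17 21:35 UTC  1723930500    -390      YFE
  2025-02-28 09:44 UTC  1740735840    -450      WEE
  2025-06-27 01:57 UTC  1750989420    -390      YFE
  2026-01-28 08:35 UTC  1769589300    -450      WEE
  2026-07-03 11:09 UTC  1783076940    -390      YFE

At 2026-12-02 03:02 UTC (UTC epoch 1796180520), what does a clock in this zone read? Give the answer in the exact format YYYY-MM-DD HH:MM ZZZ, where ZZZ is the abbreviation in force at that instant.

Query: 2026-12-02 03:02 UTC
Rule 5/5 (YFE, -06:30): 2026-07-03 11:09 UTC ≤ query < +∞
3·60 + 2 - 390 = -208 min
-208 = -1·1440 + 1232; 1232 = 20·60 + 32 → 20:32, 2026-12-02 - 1 day = 2026-12-01
→ 2026-12-01 20:32 YFE

2026-12-01 20:32 YFE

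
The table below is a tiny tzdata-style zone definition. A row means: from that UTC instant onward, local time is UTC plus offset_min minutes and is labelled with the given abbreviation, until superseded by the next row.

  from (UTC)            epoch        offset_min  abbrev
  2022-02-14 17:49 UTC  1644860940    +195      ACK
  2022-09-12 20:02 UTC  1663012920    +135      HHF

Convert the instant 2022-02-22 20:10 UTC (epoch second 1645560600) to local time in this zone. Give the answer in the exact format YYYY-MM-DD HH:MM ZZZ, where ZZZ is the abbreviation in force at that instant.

2022-02-22 23:25 ACK

Query: 2022-02-22 20:10 UTC
Rule 1/2 (ACK, +03:15): 2022-02-14 17:49 UTC ≤ query < 2022-09-12 20:02 UTC
20·60 + 10 + 195 = 1405 min
1405 = 0·1440 + 1405; 1405 = 23·60 + 25 → 23:25, same day
→ 2022-02-22 23:25 ACK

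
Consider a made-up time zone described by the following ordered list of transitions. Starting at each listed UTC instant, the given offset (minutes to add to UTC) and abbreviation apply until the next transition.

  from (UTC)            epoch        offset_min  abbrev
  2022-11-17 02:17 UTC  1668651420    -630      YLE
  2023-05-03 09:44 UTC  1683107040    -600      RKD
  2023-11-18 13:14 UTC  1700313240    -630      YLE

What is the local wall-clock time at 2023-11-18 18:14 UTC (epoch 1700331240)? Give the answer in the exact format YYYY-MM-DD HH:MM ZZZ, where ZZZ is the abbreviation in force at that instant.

Query: 2023-11-18 18:14 UTC
Rule 3/3 (YLE, -10:30): 2023-11-18 13:14 UTC ≤ query < +∞
18·60 + 14 - 630 = 464 min
464 = 0·1440 + 464; 464 = 7·60 + 44 → 07:44, same day
→ 2023-11-18 07:44 YLE

2023-11-18 07:44 YLE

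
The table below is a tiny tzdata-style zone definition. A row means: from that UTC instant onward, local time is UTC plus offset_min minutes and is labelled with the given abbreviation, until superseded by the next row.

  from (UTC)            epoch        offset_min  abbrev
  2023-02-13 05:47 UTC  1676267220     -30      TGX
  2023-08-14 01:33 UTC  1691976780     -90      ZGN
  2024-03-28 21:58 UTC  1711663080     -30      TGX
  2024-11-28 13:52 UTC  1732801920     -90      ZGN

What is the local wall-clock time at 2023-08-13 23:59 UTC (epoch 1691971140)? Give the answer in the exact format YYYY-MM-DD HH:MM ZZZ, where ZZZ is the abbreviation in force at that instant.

2023-08-13 23:29 TGX

Query: 2023-08-13 23:59 UTC
Rule 1/4 (TGX, -00:30): 2023-02-13 05:47 UTC ≤ query < 2023-08-14 01:33 UTC
23·60 + 59 - 30 = 1409 min
1409 = 0·1440 + 1409; 1409 = 23·60 + 29 → 23:29, same day
→ 2023-08-13 23:29 TGX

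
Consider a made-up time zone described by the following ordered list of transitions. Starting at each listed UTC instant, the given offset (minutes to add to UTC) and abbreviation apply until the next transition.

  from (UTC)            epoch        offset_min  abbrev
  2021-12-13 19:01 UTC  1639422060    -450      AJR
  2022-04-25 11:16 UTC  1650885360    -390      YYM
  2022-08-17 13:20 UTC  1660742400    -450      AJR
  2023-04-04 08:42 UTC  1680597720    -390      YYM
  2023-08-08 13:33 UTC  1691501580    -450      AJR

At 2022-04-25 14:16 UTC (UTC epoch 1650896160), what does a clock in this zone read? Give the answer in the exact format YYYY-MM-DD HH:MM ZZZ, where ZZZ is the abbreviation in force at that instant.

Query: 2022-04-25 14:16 UTC
Rule 2/5 (YYM, -06:30): 2022-04-25 11:16 UTC ≤ query < 2022-08-17 13:20 UTC
14·60 + 16 - 390 = 466 min
466 = 0·1440 + 466; 466 = 7·60 + 46 → 07:46, same day
→ 2022-04-25 07:46 YYM

2022-04-25 07:46 YYM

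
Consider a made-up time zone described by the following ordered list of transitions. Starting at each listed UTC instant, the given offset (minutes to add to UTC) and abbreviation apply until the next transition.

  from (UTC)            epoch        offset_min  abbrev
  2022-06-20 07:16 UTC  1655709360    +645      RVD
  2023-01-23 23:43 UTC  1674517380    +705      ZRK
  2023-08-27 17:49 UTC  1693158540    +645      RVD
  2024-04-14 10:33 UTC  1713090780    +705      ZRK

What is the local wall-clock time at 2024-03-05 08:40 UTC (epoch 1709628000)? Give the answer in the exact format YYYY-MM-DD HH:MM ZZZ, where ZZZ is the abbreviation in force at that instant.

Query: 2024-03-05 08:40 UTC
Rule 3/4 (RVD, +10:45): 2023-08-27 17:49 UTC ≤ query < 2024-04-14 10:33 UTC
8·60 + 40 + 645 = 1165 min
1165 = 0·1440 + 1165; 1165 = 19·60 + 25 → 19:25, same day
→ 2024-03-05 19:25 RVD

2024-03-05 19:25 RVD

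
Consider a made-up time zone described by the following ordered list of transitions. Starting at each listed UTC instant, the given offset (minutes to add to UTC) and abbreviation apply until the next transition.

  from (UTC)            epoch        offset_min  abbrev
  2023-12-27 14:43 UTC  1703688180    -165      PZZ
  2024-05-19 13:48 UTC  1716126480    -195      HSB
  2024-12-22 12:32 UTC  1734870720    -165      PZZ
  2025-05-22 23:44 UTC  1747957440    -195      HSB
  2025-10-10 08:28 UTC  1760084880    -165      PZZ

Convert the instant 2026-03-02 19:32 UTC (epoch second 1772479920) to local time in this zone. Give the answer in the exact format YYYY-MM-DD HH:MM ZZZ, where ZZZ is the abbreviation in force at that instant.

Query: 2026-03-02 19:32 UTC
Rule 5/5 (PZZ, -02:45): 2025-10-10 08:28 UTC ≤ query < +∞
19·60 + 32 - 165 = 1007 min
1007 = 0·1440 + 1007; 1007 = 16·60 + 47 → 16:47, same day
→ 2026-03-02 16:47 PZZ

2026-03-02 16:47 PZZ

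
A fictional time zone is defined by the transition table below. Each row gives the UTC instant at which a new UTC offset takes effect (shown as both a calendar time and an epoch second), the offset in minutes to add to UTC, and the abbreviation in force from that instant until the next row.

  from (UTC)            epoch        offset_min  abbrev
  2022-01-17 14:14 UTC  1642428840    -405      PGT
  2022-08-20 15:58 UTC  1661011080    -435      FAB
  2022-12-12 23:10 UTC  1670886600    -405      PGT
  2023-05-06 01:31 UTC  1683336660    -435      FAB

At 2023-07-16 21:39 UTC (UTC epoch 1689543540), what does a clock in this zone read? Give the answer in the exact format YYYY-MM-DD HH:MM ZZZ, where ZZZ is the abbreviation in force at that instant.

Query: 2023-07-16 21:39 UTC
Rule 4/4 (FAB, -07:15): 2023-05-06 01:31 UTC ≤ query < +∞
21·60 + 39 - 435 = 864 min
864 = 0·1440 + 864; 864 = 14·60 + 24 → 14:24, same day
→ 2023-07-16 14:24 FAB

2023-07-16 14:24 FAB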